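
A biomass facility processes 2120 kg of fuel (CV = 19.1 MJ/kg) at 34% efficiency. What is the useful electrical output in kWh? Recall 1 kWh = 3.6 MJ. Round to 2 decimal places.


Total energy = mass * CV = 2120 * 19.1 = 40492.0 MJ
Useful energy = total * eta = 40492.0 * 0.34 = 13767.28 MJ
Convert to kWh: 13767.28 / 3.6
Useful energy = 3824.24 kWh

3824.24


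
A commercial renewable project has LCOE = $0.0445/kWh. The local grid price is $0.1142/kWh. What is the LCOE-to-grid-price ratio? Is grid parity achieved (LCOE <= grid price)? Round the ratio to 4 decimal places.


Compare LCOE to grid price:
  LCOE = $0.0445/kWh, Grid price = $0.1142/kWh
  Ratio = LCOE / grid_price = 0.0445 / 0.1142 = 0.3897
  Grid parity achieved (ratio <= 1)? yes

0.3897


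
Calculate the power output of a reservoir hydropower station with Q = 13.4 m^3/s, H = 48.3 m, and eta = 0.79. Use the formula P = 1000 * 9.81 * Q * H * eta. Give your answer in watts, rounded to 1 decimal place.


Apply the hydropower formula P = rho * g * Q * H * eta
rho * g = 1000 * 9.81 = 9810.0
P = 9810.0 * 13.4 * 48.3 * 0.79
P = 5015890.3 W

5015890.3


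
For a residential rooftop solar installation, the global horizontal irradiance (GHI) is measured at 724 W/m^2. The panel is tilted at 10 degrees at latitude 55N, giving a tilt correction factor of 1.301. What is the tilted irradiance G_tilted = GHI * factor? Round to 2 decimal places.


Identify the given values:
  GHI = 724 W/m^2, tilt correction factor = 1.301
Apply the formula G_tilted = GHI * factor:
  G_tilted = 724 * 1.301
  G_tilted = 941.92 W/m^2

941.92


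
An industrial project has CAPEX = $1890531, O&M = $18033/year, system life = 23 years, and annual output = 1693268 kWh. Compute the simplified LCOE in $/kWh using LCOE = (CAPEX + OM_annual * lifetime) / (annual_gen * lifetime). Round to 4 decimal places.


Total cost = CAPEX + OM * lifetime = 1890531 + 18033 * 23 = 1890531 + 414759 = 2305290
Total generation = annual * lifetime = 1693268 * 23 = 38945164 kWh
LCOE = 2305290 / 38945164
LCOE = 0.0592 $/kWh

0.0592


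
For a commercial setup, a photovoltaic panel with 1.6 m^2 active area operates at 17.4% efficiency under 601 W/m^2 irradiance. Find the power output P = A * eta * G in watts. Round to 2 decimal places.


Use the solar power formula P = A * eta * G.
Given: A = 1.6 m^2, eta = 0.174, G = 601 W/m^2
P = 1.6 * 0.174 * 601
P = 167.32 W

167.32


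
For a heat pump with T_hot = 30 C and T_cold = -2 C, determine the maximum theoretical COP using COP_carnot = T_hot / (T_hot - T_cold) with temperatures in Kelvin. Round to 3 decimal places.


Convert to Kelvin:
  T_hot = 30 + 273.15 = 303.15 K
  T_cold = -2 + 273.15 = 271.15 K
Apply Carnot COP formula:
  COP = T_hot_K / (T_hot_K - T_cold_K) = 303.15 / 32.0
  COP = 9.473

9.473


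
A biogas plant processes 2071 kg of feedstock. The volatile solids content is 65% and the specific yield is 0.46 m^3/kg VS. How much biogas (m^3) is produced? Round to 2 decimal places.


Compute volatile solids:
  VS = mass * VS_fraction = 2071 * 0.65 = 1346.15 kg
Calculate biogas volume:
  Biogas = VS * specific_yield = 1346.15 * 0.46
  Biogas = 619.23 m^3

619.23


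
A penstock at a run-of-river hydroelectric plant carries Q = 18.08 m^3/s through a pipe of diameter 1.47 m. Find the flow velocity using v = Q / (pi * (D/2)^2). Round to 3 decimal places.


Compute pipe cross-sectional area:
  A = pi * (D/2)^2 = pi * (1.47/2)^2 = 1.6972 m^2
Calculate velocity:
  v = Q / A = 18.08 / 1.6972
  v = 10.653 m/s

10.653


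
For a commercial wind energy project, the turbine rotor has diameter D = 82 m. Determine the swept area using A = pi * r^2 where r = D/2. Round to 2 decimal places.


Compute the rotor radius:
  r = D / 2 = 82 / 2 = 41.0 m
Calculate swept area:
  A = pi * r^2 = pi * 41.0^2
  A = 5281.02 m^2

5281.02


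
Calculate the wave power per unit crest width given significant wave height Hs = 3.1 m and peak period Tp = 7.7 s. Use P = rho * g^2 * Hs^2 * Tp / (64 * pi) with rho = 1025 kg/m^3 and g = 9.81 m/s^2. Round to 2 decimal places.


Apply wave power formula:
  g^2 = 9.81^2 = 96.2361
  Hs^2 = 3.1^2 = 9.61
  Numerator = rho * g^2 * Hs^2 * Tp = 1025 * 96.2361 * 9.61 * 7.7 = 7299212.26
  Denominator = 64 * pi = 201.0619
  P = 7299212.26 / 201.0619 = 36303.30 W/m

36303.30


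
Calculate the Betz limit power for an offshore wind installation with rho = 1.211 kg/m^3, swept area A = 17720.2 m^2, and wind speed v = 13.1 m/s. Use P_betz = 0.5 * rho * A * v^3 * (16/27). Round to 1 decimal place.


The Betz coefficient Cp_max = 16/27 = 0.5926
v^3 = 13.1^3 = 2248.091
P_betz = 0.5 * rho * A * v^3 * Cp_max
P_betz = 0.5 * 1.211 * 17720.2 * 2248.091 * 0.5926
P_betz = 14293970.2 W

14293970.2


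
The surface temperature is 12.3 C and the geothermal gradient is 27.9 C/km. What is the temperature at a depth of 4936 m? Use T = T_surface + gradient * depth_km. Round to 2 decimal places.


Convert depth to km: 4936 / 1000 = 4.936 km
Temperature increase = gradient * depth_km = 27.9 * 4.936 = 137.71 C
Temperature at depth = T_surface + delta_T = 12.3 + 137.71
T = 150.01 C

150.01


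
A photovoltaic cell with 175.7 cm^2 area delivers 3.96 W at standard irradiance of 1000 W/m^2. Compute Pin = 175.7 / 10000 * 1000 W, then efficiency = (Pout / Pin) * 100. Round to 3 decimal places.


First compute the input power:
  Pin = area_cm2 / 10000 * G = 175.7 / 10000 * 1000 = 17.57 W
Then compute efficiency:
  Efficiency = (Pout / Pin) * 100 = (3.96 / 17.57) * 100
  Efficiency = 22.538%

22.538


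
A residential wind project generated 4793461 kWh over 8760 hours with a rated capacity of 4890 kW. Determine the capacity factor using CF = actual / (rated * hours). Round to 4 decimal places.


Capacity factor = actual output / maximum possible output
Maximum possible = rated * hours = 4890 * 8760 = 42836400 kWh
CF = 4793461 / 42836400
CF = 0.1119

0.1119


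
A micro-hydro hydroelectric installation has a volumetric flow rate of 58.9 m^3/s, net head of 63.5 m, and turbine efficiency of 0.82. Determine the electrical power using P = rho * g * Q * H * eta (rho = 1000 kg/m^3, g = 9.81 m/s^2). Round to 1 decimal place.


Apply the hydropower formula P = rho * g * Q * H * eta
rho * g = 1000 * 9.81 = 9810.0
P = 9810.0 * 58.9 * 63.5 * 0.82
P = 30086514.6 W

30086514.6


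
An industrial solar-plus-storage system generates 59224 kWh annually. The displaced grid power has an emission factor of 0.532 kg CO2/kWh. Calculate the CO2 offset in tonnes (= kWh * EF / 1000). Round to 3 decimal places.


CO2 offset in kg = generation * emission_factor
CO2 offset = 59224 * 0.532 = 31507.17 kg
Convert to tonnes:
  CO2 offset = 31507.17 / 1000 = 31.507 tonnes

31.507


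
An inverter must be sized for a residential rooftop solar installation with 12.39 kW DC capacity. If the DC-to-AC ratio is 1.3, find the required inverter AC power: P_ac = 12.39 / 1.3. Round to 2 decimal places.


The inverter AC capacity is determined by the DC/AC ratio.
Given: P_dc = 12.39 kW, DC/AC ratio = 1.3
P_ac = P_dc / ratio = 12.39 / 1.3
P_ac = 9.53 kW

9.53


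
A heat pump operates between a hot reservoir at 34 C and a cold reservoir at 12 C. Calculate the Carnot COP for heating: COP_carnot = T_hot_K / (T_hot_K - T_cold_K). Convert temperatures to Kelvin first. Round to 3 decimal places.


Convert to Kelvin:
  T_hot = 34 + 273.15 = 307.15 K
  T_cold = 12 + 273.15 = 285.15 K
Apply Carnot COP formula:
  COP = T_hot_K / (T_hot_K - T_cold_K) = 307.15 / 22.0
  COP = 13.961

13.961


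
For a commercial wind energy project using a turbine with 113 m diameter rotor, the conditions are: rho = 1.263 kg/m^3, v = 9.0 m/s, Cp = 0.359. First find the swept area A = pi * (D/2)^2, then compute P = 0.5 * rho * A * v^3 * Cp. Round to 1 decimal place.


Step 1 -- Compute swept area:
  A = pi * (D/2)^2 = pi * (113/2)^2 = 10028.75 m^2
Step 2 -- Apply wind power equation:
  P = 0.5 * rho * A * v^3 * Cp
  v^3 = 9.0^3 = 729.0
  P = 0.5 * 1.263 * 10028.75 * 729.0 * 0.359
  P = 1657456.4 W

1657456.4


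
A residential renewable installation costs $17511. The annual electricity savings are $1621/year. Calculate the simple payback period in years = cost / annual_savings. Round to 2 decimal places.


Simple payback period = initial cost / annual savings
Payback = 17511 / 1621
Payback = 10.80 years

10.80


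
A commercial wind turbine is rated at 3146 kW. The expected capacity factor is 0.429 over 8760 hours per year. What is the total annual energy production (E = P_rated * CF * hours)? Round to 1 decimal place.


Annual energy = rated_kW * capacity_factor * hours_per_year
Given: P_rated = 3146 kW, CF = 0.429, hours = 8760
E = 3146 * 0.429 * 8760
E = 11822793.8 kWh

11822793.8


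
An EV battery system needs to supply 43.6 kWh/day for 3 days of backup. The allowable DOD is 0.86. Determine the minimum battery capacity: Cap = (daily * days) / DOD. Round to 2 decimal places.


Total energy needed = daily * days = 43.6 * 3 = 130.8 kWh
Account for depth of discharge:
  Cap = total_energy / DOD = 130.8 / 0.86
  Cap = 152.09 kWh

152.09


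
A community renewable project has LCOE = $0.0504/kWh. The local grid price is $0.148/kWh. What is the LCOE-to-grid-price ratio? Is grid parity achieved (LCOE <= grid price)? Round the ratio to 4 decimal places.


Compare LCOE to grid price:
  LCOE = $0.0504/kWh, Grid price = $0.148/kWh
  Ratio = LCOE / grid_price = 0.0504 / 0.148 = 0.3405
  Grid parity achieved (ratio <= 1)? yes

0.3405


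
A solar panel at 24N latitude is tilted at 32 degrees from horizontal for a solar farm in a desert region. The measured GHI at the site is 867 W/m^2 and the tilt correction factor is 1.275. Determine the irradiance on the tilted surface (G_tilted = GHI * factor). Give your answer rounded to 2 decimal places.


Identify the given values:
  GHI = 867 W/m^2, tilt correction factor = 1.275
Apply the formula G_tilted = GHI * factor:
  G_tilted = 867 * 1.275
  G_tilted = 1105.43 W/m^2

1105.43


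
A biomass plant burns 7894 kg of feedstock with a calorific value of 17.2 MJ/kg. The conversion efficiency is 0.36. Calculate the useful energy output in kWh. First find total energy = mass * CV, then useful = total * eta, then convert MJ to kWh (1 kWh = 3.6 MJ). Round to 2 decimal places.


Total energy = mass * CV = 7894 * 17.2 = 135776.8 MJ
Useful energy = total * eta = 135776.8 * 0.36 = 48879.65 MJ
Convert to kWh: 48879.65 / 3.6
Useful energy = 13577.68 kWh

13577.68


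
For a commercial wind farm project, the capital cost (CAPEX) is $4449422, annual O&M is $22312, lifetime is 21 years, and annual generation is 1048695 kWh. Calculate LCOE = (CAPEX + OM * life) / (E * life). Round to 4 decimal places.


Total cost = CAPEX + OM * lifetime = 4449422 + 22312 * 21 = 4449422 + 468552 = 4917974
Total generation = annual * lifetime = 1048695 * 21 = 22022595 kWh
LCOE = 4917974 / 22022595
LCOE = 0.2233 $/kWh

0.2233


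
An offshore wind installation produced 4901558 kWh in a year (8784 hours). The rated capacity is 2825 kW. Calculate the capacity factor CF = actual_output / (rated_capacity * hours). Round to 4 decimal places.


Capacity factor = actual output / maximum possible output
Maximum possible = rated * hours = 2825 * 8784 = 24814800 kWh
CF = 4901558 / 24814800
CF = 0.1975

0.1975


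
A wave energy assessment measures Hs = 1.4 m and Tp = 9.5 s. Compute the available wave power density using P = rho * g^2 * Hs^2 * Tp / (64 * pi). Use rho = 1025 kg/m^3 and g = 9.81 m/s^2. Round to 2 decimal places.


Apply wave power formula:
  g^2 = 9.81^2 = 96.2361
  Hs^2 = 1.4^2 = 1.96
  Numerator = rho * g^2 * Hs^2 * Tp = 1025 * 96.2361 * 1.96 * 9.5 = 1836714.09
  Denominator = 64 * pi = 201.0619
  P = 1836714.09 / 201.0619 = 9135.07 W/m

9135.07


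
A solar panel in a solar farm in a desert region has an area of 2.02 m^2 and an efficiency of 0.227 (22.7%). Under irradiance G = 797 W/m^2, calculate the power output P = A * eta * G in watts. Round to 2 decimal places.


Use the solar power formula P = A * eta * G.
Given: A = 2.02 m^2, eta = 0.227, G = 797 W/m^2
P = 2.02 * 0.227 * 797
P = 365.46 W

365.46


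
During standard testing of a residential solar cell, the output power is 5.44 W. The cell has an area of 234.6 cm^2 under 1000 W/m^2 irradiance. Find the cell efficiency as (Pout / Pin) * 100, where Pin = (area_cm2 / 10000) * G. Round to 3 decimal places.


First compute the input power:
  Pin = area_cm2 / 10000 * G = 234.6 / 10000 * 1000 = 23.46 W
Then compute efficiency:
  Efficiency = (Pout / Pin) * 100 = (5.44 / 23.46) * 100
  Efficiency = 23.188%

23.188


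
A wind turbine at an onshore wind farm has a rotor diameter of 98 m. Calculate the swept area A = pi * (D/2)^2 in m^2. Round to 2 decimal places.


Compute the rotor radius:
  r = D / 2 = 98 / 2 = 49.0 m
Calculate swept area:
  A = pi * r^2 = pi * 49.0^2
  A = 7542.96 m^2

7542.96


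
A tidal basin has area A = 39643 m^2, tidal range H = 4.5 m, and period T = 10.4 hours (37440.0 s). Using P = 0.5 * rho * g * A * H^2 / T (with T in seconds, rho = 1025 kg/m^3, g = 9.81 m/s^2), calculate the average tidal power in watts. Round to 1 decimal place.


Convert period to seconds: T = 10.4 * 3600 = 37440.0 s
H^2 = 4.5^2 = 20.25
P = 0.5 * rho * g * A * H^2 / T
P = 0.5 * 1025 * 9.81 * 39643 * 20.25 / 37440.0
P = 107800.0 W

107800.0


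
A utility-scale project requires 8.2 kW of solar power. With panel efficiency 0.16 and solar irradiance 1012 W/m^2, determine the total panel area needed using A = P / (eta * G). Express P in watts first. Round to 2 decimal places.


Convert target power to watts: P = 8.2 * 1000 = 8200.0 W
Compute denominator: eta * G = 0.16 * 1012 = 161.92
Required area A = P / (eta * G) = 8200.0 / 161.92
A = 50.64 m^2

50.64


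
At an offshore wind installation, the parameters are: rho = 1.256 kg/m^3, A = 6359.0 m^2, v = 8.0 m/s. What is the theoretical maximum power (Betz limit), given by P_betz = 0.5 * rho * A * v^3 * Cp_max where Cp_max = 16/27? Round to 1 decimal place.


The Betz coefficient Cp_max = 16/27 = 0.5926
v^3 = 8.0^3 = 512.0
P_betz = 0.5 * rho * A * v^3 * Cp_max
P_betz = 0.5 * 1.256 * 6359.0 * 512.0 * 0.5926
P_betz = 1211642.9 W

1211642.9


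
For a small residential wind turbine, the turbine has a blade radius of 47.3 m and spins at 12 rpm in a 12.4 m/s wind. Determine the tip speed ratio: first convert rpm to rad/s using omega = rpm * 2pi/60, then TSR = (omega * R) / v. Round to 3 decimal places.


Convert rotational speed to rad/s:
  omega = 12 * 2 * pi / 60 = 1.2566 rad/s
Compute tip speed:
  v_tip = omega * R = 1.2566 * 47.3 = 59.439 m/s
Tip speed ratio:
  TSR = v_tip / v_wind = 59.439 / 12.4 = 4.793

4.793


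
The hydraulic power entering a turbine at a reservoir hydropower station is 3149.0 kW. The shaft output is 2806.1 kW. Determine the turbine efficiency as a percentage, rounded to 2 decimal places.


Turbine efficiency = (output power / input power) * 100
eta = (2806.1 / 3149.0) * 100
eta = 89.11%

89.11


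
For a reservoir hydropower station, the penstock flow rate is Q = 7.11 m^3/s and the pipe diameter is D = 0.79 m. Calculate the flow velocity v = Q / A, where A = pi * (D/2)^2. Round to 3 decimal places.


Compute pipe cross-sectional area:
  A = pi * (D/2)^2 = pi * (0.79/2)^2 = 0.4902 m^2
Calculate velocity:
  v = Q / A = 7.11 / 0.4902
  v = 14.505 m/s

14.505


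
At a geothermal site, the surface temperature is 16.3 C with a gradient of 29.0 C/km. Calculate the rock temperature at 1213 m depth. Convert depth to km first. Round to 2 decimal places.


Convert depth to km: 1213 / 1000 = 1.213 km
Temperature increase = gradient * depth_km = 29.0 * 1.213 = 35.18 C
Temperature at depth = T_surface + delta_T = 16.3 + 35.18
T = 51.48 C

51.48


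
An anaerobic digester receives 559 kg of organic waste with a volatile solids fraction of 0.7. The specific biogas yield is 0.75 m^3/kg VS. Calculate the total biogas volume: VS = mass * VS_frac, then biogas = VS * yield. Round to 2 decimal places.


Compute volatile solids:
  VS = mass * VS_fraction = 559 * 0.7 = 391.3 kg
Calculate biogas volume:
  Biogas = VS * specific_yield = 391.3 * 0.75
  Biogas = 293.48 m^3

293.48


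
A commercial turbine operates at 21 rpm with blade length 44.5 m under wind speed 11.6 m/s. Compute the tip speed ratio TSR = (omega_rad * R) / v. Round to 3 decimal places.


Convert rotational speed to rad/s:
  omega = 21 * 2 * pi / 60 = 2.1991 rad/s
Compute tip speed:
  v_tip = omega * R = 2.1991 * 44.5 = 97.861 m/s
Tip speed ratio:
  TSR = v_tip / v_wind = 97.861 / 11.6 = 8.436

8.436


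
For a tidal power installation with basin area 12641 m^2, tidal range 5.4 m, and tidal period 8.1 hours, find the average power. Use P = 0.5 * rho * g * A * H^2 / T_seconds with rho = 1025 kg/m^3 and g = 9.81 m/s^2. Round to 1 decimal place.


Convert period to seconds: T = 8.1 * 3600 = 29160.0 s
H^2 = 5.4^2 = 29.16
P = 0.5 * rho * g * A * H^2 / T
P = 0.5 * 1025 * 9.81 * 12641 * 29.16 / 29160.0
P = 63554.2 W

63554.2


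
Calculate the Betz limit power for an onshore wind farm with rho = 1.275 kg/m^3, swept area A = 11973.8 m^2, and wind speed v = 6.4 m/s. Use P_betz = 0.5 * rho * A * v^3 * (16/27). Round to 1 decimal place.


The Betz coefficient Cp_max = 16/27 = 0.5926
v^3 = 6.4^3 = 262.144
P_betz = 0.5 * rho * A * v^3 * Cp_max
P_betz = 0.5 * 1.275 * 11973.8 * 262.144 * 0.5926
P_betz = 1185791.5 W

1185791.5


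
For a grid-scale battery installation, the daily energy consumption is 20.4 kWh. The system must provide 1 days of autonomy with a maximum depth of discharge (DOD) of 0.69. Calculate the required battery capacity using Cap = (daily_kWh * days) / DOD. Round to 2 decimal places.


Total energy needed = daily * days = 20.4 * 1 = 20.4 kWh
Account for depth of discharge:
  Cap = total_energy / DOD = 20.4 / 0.69
  Cap = 29.57 kWh

29.57


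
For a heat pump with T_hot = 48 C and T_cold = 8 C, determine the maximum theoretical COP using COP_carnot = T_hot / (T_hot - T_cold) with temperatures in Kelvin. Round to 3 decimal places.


Convert to Kelvin:
  T_hot = 48 + 273.15 = 321.15 K
  T_cold = 8 + 273.15 = 281.15 K
Apply Carnot COP formula:
  COP = T_hot_K / (T_hot_K - T_cold_K) = 321.15 / 40.0
  COP = 8.029

8.029


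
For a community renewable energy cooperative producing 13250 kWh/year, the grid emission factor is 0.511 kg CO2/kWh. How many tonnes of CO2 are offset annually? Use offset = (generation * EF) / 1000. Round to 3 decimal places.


CO2 offset in kg = generation * emission_factor
CO2 offset = 13250 * 0.511 = 6770.75 kg
Convert to tonnes:
  CO2 offset = 6770.75 / 1000 = 6.771 tonnes

6.771


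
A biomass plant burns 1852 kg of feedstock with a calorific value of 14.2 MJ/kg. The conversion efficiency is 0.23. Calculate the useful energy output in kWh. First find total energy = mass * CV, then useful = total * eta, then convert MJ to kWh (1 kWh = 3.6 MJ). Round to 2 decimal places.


Total energy = mass * CV = 1852 * 14.2 = 26298.4 MJ
Useful energy = total * eta = 26298.4 * 0.23 = 6048.63 MJ
Convert to kWh: 6048.63 / 3.6
Useful energy = 1680.18 kWh

1680.18


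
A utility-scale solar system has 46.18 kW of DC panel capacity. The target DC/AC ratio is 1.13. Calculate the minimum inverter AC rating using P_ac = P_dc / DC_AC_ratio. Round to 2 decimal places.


The inverter AC capacity is determined by the DC/AC ratio.
Given: P_dc = 46.18 kW, DC/AC ratio = 1.13
P_ac = P_dc / ratio = 46.18 / 1.13
P_ac = 40.87 kW

40.87


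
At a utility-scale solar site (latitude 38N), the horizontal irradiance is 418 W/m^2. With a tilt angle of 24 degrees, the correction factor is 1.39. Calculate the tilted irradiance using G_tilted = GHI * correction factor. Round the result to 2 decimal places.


Identify the given values:
  GHI = 418 W/m^2, tilt correction factor = 1.39
Apply the formula G_tilted = GHI * factor:
  G_tilted = 418 * 1.39
  G_tilted = 581.02 W/m^2

581.02


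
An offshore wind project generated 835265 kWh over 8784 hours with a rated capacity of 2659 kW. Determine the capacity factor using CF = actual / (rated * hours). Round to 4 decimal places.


Capacity factor = actual output / maximum possible output
Maximum possible = rated * hours = 2659 * 8784 = 23356656 kWh
CF = 835265 / 23356656
CF = 0.0358

0.0358


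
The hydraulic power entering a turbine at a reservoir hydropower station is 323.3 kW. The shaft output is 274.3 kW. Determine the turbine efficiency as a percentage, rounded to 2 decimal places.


Turbine efficiency = (output power / input power) * 100
eta = (274.3 / 323.3) * 100
eta = 84.84%

84.84


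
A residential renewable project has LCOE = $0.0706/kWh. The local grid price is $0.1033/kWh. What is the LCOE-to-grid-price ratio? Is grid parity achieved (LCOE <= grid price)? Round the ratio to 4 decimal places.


Compare LCOE to grid price:
  LCOE = $0.0706/kWh, Grid price = $0.1033/kWh
  Ratio = LCOE / grid_price = 0.0706 / 0.1033 = 0.6834
  Grid parity achieved (ratio <= 1)? yes

0.6834


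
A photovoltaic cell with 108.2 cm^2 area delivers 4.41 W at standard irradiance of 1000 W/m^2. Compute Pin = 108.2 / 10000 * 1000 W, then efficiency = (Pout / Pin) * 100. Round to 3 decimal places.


First compute the input power:
  Pin = area_cm2 / 10000 * G = 108.2 / 10000 * 1000 = 10.82 W
Then compute efficiency:
  Efficiency = (Pout / Pin) * 100 = (4.41 / 10.82) * 100
  Efficiency = 40.758%

40.758


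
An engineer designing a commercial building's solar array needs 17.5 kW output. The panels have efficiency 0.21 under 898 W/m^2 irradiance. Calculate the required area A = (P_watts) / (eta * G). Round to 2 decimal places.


Convert target power to watts: P = 17.5 * 1000 = 17500.0 W
Compute denominator: eta * G = 0.21 * 898 = 188.58
Required area A = P / (eta * G) = 17500.0 / 188.58
A = 92.80 m^2

92.80


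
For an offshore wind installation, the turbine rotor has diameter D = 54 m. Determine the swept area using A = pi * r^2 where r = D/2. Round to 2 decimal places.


Compute the rotor radius:
  r = D / 2 = 54 / 2 = 27.0 m
Calculate swept area:
  A = pi * r^2 = pi * 27.0^2
  A = 2290.22 m^2

2290.22


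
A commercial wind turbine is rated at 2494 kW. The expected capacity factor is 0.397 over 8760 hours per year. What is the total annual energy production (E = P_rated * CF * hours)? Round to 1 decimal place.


Annual energy = rated_kW * capacity_factor * hours_per_year
Given: P_rated = 2494 kW, CF = 0.397, hours = 8760
E = 2494 * 0.397 * 8760
E = 8673433.7 kWh

8673433.7


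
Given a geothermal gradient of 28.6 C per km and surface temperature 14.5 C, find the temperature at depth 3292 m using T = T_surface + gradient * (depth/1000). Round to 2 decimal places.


Convert depth to km: 3292 / 1000 = 3.292 km
Temperature increase = gradient * depth_km = 28.6 * 3.292 = 94.15 C
Temperature at depth = T_surface + delta_T = 14.5 + 94.15
T = 108.65 C

108.65


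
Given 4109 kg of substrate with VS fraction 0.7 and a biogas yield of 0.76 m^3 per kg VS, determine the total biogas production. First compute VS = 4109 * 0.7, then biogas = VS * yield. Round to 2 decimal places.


Compute volatile solids:
  VS = mass * VS_fraction = 4109 * 0.7 = 2876.3 kg
Calculate biogas volume:
  Biogas = VS * specific_yield = 2876.3 * 0.76
  Biogas = 2185.99 m^3

2185.99


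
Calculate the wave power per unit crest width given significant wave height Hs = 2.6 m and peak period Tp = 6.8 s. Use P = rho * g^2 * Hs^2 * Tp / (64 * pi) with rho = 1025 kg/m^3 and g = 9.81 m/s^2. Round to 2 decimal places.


Apply wave power formula:
  g^2 = 9.81^2 = 96.2361
  Hs^2 = 2.6^2 = 6.76
  Numerator = rho * g^2 * Hs^2 * Tp = 1025 * 96.2361 * 6.76 * 6.8 = 4534375.57
  Denominator = 64 * pi = 201.0619
  P = 4534375.57 / 201.0619 = 22552.13 W/m

22552.13


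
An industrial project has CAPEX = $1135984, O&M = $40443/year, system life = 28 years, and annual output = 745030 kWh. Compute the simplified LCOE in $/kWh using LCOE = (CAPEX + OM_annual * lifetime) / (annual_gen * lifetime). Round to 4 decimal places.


Total cost = CAPEX + OM * lifetime = 1135984 + 40443 * 28 = 1135984 + 1132404 = 2268388
Total generation = annual * lifetime = 745030 * 28 = 20860840 kWh
LCOE = 2268388 / 20860840
LCOE = 0.1087 $/kWh

0.1087


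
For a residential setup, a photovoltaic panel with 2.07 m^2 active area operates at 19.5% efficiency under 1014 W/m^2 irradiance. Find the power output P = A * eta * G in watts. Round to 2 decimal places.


Use the solar power formula P = A * eta * G.
Given: A = 2.07 m^2, eta = 0.195, G = 1014 W/m^2
P = 2.07 * 0.195 * 1014
P = 409.30 W

409.30


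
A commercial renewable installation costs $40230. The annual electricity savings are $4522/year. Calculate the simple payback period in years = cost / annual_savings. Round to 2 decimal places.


Simple payback period = initial cost / annual savings
Payback = 40230 / 4522
Payback = 8.90 years

8.90


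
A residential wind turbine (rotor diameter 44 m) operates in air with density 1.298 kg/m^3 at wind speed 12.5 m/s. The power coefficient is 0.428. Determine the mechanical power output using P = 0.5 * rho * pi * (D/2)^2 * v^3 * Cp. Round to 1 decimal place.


Step 1 -- Compute swept area:
  A = pi * (D/2)^2 = pi * (44/2)^2 = 1520.53 m^2
Step 2 -- Apply wind power equation:
  P = 0.5 * rho * A * v^3 * Cp
  v^3 = 12.5^3 = 1953.125
  P = 0.5 * 1.298 * 1520.53 * 1953.125 * 0.428
  P = 824923.6 W

824923.6


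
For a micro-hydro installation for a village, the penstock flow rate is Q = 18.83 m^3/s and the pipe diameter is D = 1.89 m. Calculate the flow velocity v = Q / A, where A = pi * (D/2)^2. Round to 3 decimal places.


Compute pipe cross-sectional area:
  A = pi * (D/2)^2 = pi * (1.89/2)^2 = 2.8055 m^2
Calculate velocity:
  v = Q / A = 18.83 / 2.8055
  v = 6.712 m/s

6.712


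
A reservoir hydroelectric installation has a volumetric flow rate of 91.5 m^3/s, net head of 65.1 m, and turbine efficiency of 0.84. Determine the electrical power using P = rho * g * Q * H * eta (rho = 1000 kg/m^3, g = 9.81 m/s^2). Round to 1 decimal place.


Apply the hydropower formula P = rho * g * Q * H * eta
rho * g = 1000 * 9.81 = 9810.0
P = 9810.0 * 91.5 * 65.1 * 0.84
P = 49085178.7 W

49085178.7


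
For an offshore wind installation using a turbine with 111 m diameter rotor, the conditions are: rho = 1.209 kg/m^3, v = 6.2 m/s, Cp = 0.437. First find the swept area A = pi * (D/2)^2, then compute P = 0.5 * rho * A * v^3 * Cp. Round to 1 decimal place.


Step 1 -- Compute swept area:
  A = pi * (D/2)^2 = pi * (111/2)^2 = 9676.89 m^2
Step 2 -- Apply wind power equation:
  P = 0.5 * rho * A * v^3 * Cp
  v^3 = 6.2^3 = 238.328
  P = 0.5 * 1.209 * 9676.89 * 238.328 * 0.437
  P = 609240.3 W

609240.3


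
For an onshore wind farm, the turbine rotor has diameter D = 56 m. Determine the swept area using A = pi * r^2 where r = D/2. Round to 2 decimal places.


Compute the rotor radius:
  r = D / 2 = 56 / 2 = 28.0 m
Calculate swept area:
  A = pi * r^2 = pi * 28.0^2
  A = 2463.01 m^2

2463.01


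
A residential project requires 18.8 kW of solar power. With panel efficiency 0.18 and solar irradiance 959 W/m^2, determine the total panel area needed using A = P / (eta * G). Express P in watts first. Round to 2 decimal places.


Convert target power to watts: P = 18.8 * 1000 = 18800.0 W
Compute denominator: eta * G = 0.18 * 959 = 172.62
Required area A = P / (eta * G) = 18800.0 / 172.62
A = 108.91 m^2

108.91


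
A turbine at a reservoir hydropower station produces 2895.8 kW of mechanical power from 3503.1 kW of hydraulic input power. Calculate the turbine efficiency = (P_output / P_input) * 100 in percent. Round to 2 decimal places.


Turbine efficiency = (output power / input power) * 100
eta = (2895.8 / 3503.1) * 100
eta = 82.66%

82.66


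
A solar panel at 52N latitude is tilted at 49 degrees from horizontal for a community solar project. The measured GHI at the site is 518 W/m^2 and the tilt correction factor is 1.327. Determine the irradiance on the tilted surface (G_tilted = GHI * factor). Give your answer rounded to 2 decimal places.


Identify the given values:
  GHI = 518 W/m^2, tilt correction factor = 1.327
Apply the formula G_tilted = GHI * factor:
  G_tilted = 518 * 1.327
  G_tilted = 687.39 W/m^2

687.39


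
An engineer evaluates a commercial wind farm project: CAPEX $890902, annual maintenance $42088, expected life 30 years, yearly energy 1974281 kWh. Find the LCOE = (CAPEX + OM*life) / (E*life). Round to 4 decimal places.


Total cost = CAPEX + OM * lifetime = 890902 + 42088 * 30 = 890902 + 1262640 = 2153542
Total generation = annual * lifetime = 1974281 * 30 = 59228430 kWh
LCOE = 2153542 / 59228430
LCOE = 0.0364 $/kWh

0.0364


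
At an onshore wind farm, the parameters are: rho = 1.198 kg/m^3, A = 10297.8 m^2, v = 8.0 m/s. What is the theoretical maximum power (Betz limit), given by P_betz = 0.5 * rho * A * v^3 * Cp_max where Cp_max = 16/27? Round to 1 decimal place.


The Betz coefficient Cp_max = 16/27 = 0.5926
v^3 = 8.0^3 = 512.0
P_betz = 0.5 * rho * A * v^3 * Cp_max
P_betz = 0.5 * 1.198 * 10297.8 * 512.0 * 0.5926
P_betz = 1871532.9 W

1871532.9


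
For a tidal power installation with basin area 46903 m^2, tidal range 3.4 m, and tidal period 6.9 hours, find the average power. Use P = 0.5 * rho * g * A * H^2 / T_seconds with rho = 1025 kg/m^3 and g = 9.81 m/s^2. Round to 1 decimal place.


Convert period to seconds: T = 6.9 * 3600 = 24840.0 s
H^2 = 3.4^2 = 11.56
P = 0.5 * rho * g * A * H^2 / T
P = 0.5 * 1025 * 9.81 * 46903 * 11.56 / 24840.0
P = 109741.2 W

109741.2


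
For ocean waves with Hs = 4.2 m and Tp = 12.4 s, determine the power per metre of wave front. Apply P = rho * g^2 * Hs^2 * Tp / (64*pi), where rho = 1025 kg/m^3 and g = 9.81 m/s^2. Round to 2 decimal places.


Apply wave power formula:
  g^2 = 9.81^2 = 96.2361
  Hs^2 = 4.2^2 = 17.64
  Numerator = rho * g^2 * Hs^2 * Tp = 1025 * 96.2361 * 17.64 * 12.4 = 21576557.06
  Denominator = 64 * pi = 201.0619
  P = 21576557.06 / 201.0619 = 107312.99 W/m

107312.99


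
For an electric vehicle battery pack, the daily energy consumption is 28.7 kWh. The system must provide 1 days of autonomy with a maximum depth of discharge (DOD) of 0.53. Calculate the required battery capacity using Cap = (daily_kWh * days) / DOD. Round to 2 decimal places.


Total energy needed = daily * days = 28.7 * 1 = 28.7 kWh
Account for depth of discharge:
  Cap = total_energy / DOD = 28.7 / 0.53
  Cap = 54.15 kWh

54.15


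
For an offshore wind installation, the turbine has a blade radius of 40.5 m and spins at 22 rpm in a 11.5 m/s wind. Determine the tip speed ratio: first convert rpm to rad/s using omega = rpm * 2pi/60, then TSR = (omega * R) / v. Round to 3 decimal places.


Convert rotational speed to rad/s:
  omega = 22 * 2 * pi / 60 = 2.3038 rad/s
Compute tip speed:
  v_tip = omega * R = 2.3038 * 40.5 = 93.305 m/s
Tip speed ratio:
  TSR = v_tip / v_wind = 93.305 / 11.5 = 8.114

8.114


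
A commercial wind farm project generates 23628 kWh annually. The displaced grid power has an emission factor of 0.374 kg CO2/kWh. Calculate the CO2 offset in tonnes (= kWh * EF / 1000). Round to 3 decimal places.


CO2 offset in kg = generation * emission_factor
CO2 offset = 23628 * 0.374 = 8836.87 kg
Convert to tonnes:
  CO2 offset = 8836.87 / 1000 = 8.837 tonnes

8.837


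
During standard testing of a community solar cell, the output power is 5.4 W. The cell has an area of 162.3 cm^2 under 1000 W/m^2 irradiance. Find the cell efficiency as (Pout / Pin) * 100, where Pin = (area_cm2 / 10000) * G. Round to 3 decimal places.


First compute the input power:
  Pin = area_cm2 / 10000 * G = 162.3 / 10000 * 1000 = 16.23 W
Then compute efficiency:
  Efficiency = (Pout / Pin) * 100 = (5.4 / 16.23) * 100
  Efficiency = 33.272%

33.272


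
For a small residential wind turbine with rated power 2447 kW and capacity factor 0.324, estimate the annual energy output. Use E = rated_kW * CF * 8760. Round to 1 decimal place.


Annual energy = rated_kW * capacity_factor * hours_per_year
Given: P_rated = 2447 kW, CF = 0.324, hours = 8760
E = 2447 * 0.324 * 8760
E = 6945173.3 kWh

6945173.3


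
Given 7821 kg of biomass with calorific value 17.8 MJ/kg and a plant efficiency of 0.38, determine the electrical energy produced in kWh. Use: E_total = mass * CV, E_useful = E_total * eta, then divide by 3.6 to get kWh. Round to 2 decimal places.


Total energy = mass * CV = 7821 * 17.8 = 139213.8 MJ
Useful energy = total * eta = 139213.8 * 0.38 = 52901.24 MJ
Convert to kWh: 52901.24 / 3.6
Useful energy = 14694.79 kWh

14694.79


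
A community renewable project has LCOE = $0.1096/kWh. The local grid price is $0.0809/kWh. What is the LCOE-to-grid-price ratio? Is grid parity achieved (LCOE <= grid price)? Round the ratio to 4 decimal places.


Compare LCOE to grid price:
  LCOE = $0.1096/kWh, Grid price = $0.0809/kWh
  Ratio = LCOE / grid_price = 0.1096 / 0.0809 = 1.3548
  Grid parity achieved (ratio <= 1)? no

1.3548


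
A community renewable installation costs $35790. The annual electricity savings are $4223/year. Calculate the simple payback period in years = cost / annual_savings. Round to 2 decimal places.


Simple payback period = initial cost / annual savings
Payback = 35790 / 4223
Payback = 8.48 years

8.48


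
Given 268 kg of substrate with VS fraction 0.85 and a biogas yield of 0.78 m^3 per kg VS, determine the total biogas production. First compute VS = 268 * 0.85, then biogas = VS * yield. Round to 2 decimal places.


Compute volatile solids:
  VS = mass * VS_fraction = 268 * 0.85 = 227.8 kg
Calculate biogas volume:
  Biogas = VS * specific_yield = 227.8 * 0.78
  Biogas = 177.68 m^3

177.68


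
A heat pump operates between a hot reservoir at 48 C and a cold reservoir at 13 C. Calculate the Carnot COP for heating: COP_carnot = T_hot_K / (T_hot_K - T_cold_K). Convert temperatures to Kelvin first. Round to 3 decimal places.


Convert to Kelvin:
  T_hot = 48 + 273.15 = 321.15 K
  T_cold = 13 + 273.15 = 286.15 K
Apply Carnot COP formula:
  COP = T_hot_K / (T_hot_K - T_cold_K) = 321.15 / 35.0
  COP = 9.176

9.176


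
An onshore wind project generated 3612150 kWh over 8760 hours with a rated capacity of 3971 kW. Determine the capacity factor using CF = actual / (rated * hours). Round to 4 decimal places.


Capacity factor = actual output / maximum possible output
Maximum possible = rated * hours = 3971 * 8760 = 34785960 kWh
CF = 3612150 / 34785960
CF = 0.1038

0.1038


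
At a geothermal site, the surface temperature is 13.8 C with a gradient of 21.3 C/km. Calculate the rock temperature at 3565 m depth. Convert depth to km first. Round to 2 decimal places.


Convert depth to km: 3565 / 1000 = 3.565 km
Temperature increase = gradient * depth_km = 21.3 * 3.565 = 75.93 C
Temperature at depth = T_surface + delta_T = 13.8 + 75.93
T = 89.73 C

89.73


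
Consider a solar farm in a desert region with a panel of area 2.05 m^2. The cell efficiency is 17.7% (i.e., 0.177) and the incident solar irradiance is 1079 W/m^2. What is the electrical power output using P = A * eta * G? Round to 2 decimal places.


Use the solar power formula P = A * eta * G.
Given: A = 2.05 m^2, eta = 0.177, G = 1079 W/m^2
P = 2.05 * 0.177 * 1079
P = 391.52 W

391.52


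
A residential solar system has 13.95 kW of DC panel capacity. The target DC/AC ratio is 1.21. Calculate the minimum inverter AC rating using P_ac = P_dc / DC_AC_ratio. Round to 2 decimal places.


The inverter AC capacity is determined by the DC/AC ratio.
Given: P_dc = 13.95 kW, DC/AC ratio = 1.21
P_ac = P_dc / ratio = 13.95 / 1.21
P_ac = 11.53 kW

11.53


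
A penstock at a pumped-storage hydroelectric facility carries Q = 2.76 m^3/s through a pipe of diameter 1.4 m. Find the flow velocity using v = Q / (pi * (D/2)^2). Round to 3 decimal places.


Compute pipe cross-sectional area:
  A = pi * (D/2)^2 = pi * (1.4/2)^2 = 1.5394 m^2
Calculate velocity:
  v = Q / A = 2.76 / 1.5394
  v = 1.793 m/s

1.793


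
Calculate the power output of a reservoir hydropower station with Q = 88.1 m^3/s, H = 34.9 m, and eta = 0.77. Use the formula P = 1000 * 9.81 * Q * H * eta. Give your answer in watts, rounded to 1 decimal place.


Apply the hydropower formula P = rho * g * Q * H * eta
rho * g = 1000 * 9.81 = 9810.0
P = 9810.0 * 88.1 * 34.9 * 0.77
P = 23225285.9 W

23225285.9


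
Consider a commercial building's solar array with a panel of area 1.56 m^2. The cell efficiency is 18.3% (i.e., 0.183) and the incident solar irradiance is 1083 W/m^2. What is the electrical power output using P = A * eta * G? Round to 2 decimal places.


Use the solar power formula P = A * eta * G.
Given: A = 1.56 m^2, eta = 0.183, G = 1083 W/m^2
P = 1.56 * 0.183 * 1083
P = 309.17 W

309.17


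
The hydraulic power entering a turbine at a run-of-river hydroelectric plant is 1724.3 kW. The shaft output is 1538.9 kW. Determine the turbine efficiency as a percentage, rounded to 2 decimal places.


Turbine efficiency = (output power / input power) * 100
eta = (1538.9 / 1724.3) * 100
eta = 89.25%

89.25


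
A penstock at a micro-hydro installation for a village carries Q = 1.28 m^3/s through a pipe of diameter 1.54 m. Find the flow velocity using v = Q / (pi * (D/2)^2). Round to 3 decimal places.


Compute pipe cross-sectional area:
  A = pi * (D/2)^2 = pi * (1.54/2)^2 = 1.8627 m^2
Calculate velocity:
  v = Q / A = 1.28 / 1.8627
  v = 0.687 m/s

0.687


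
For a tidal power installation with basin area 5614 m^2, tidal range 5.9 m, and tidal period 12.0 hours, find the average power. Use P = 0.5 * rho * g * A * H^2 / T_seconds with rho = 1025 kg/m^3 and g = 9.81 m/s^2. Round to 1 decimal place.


Convert period to seconds: T = 12.0 * 3600 = 43200.0 s
H^2 = 5.9^2 = 34.81
P = 0.5 * rho * g * A * H^2 / T
P = 0.5 * 1025 * 9.81 * 5614 * 34.81 / 43200.0
P = 22743.4 W

22743.4


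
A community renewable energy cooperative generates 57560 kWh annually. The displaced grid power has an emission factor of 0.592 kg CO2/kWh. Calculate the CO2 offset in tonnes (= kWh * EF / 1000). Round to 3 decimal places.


CO2 offset in kg = generation * emission_factor
CO2 offset = 57560 * 0.592 = 34075.52 kg
Convert to tonnes:
  CO2 offset = 34075.52 / 1000 = 34.076 tonnes

34.076


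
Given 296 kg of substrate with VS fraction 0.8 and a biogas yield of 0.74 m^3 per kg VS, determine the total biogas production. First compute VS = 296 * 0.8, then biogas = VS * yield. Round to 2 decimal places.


Compute volatile solids:
  VS = mass * VS_fraction = 296 * 0.8 = 236.8 kg
Calculate biogas volume:
  Biogas = VS * specific_yield = 236.8 * 0.74
  Biogas = 175.23 m^3

175.23


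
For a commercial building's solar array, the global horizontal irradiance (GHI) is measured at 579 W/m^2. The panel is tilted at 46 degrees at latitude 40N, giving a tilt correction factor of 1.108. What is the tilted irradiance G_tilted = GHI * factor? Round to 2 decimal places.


Identify the given values:
  GHI = 579 W/m^2, tilt correction factor = 1.108
Apply the formula G_tilted = GHI * factor:
  G_tilted = 579 * 1.108
  G_tilted = 641.53 W/m^2

641.53


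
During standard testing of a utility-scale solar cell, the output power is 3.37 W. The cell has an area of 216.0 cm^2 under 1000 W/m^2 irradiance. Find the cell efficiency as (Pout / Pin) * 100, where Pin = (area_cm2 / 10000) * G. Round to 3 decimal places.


First compute the input power:
  Pin = area_cm2 / 10000 * G = 216.0 / 10000 * 1000 = 21.6 W
Then compute efficiency:
  Efficiency = (Pout / Pin) * 100 = (3.37 / 21.6) * 100
  Efficiency = 15.602%

15.602


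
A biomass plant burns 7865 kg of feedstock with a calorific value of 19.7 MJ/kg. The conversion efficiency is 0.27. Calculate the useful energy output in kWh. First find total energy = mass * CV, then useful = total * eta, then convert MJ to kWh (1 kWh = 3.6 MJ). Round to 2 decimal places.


Total energy = mass * CV = 7865 * 19.7 = 154940.5 MJ
Useful energy = total * eta = 154940.5 * 0.27 = 41833.94 MJ
Convert to kWh: 41833.94 / 3.6
Useful energy = 11620.54 kWh

11620.54
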